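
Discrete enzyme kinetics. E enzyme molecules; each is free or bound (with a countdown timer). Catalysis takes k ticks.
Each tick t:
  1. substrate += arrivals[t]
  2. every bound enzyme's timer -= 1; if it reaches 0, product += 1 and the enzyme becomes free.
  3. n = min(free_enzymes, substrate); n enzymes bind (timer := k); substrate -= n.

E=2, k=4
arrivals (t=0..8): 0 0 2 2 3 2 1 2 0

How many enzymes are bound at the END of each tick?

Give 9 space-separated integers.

Answer: 0 0 2 2 2 2 2 2 2

Derivation:
t=0: arr=0 -> substrate=0 bound=0 product=0
t=1: arr=0 -> substrate=0 bound=0 product=0
t=2: arr=2 -> substrate=0 bound=2 product=0
t=3: arr=2 -> substrate=2 bound=2 product=0
t=4: arr=3 -> substrate=5 bound=2 product=0
t=5: arr=2 -> substrate=7 bound=2 product=0
t=6: arr=1 -> substrate=6 bound=2 product=2
t=7: arr=2 -> substrate=8 bound=2 product=2
t=8: arr=0 -> substrate=8 bound=2 product=2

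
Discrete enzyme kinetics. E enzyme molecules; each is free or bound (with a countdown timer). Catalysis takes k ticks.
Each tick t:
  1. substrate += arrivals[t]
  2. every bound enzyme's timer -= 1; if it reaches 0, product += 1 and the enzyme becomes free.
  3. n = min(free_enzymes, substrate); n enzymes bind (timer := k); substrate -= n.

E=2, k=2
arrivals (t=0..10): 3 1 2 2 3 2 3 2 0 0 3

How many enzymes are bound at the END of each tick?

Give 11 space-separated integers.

Answer: 2 2 2 2 2 2 2 2 2 2 2

Derivation:
t=0: arr=3 -> substrate=1 bound=2 product=0
t=1: arr=1 -> substrate=2 bound=2 product=0
t=2: arr=2 -> substrate=2 bound=2 product=2
t=3: arr=2 -> substrate=4 bound=2 product=2
t=4: arr=3 -> substrate=5 bound=2 product=4
t=5: arr=2 -> substrate=7 bound=2 product=4
t=6: arr=3 -> substrate=8 bound=2 product=6
t=7: arr=2 -> substrate=10 bound=2 product=6
t=8: arr=0 -> substrate=8 bound=2 product=8
t=9: arr=0 -> substrate=8 bound=2 product=8
t=10: arr=3 -> substrate=9 bound=2 product=10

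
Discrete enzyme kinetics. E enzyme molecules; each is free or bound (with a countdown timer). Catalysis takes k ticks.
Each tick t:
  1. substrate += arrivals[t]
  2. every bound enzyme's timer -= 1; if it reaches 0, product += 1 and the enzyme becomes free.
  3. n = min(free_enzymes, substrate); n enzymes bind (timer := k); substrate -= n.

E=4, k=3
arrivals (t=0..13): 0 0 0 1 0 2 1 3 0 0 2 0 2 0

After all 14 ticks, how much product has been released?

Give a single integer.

t=0: arr=0 -> substrate=0 bound=0 product=0
t=1: arr=0 -> substrate=0 bound=0 product=0
t=2: arr=0 -> substrate=0 bound=0 product=0
t=3: arr=1 -> substrate=0 bound=1 product=0
t=4: arr=0 -> substrate=0 bound=1 product=0
t=5: arr=2 -> substrate=0 bound=3 product=0
t=6: arr=1 -> substrate=0 bound=3 product=1
t=7: arr=3 -> substrate=2 bound=4 product=1
t=8: arr=0 -> substrate=0 bound=4 product=3
t=9: arr=0 -> substrate=0 bound=3 product=4
t=10: arr=2 -> substrate=0 bound=4 product=5
t=11: arr=0 -> substrate=0 bound=2 product=7
t=12: arr=2 -> substrate=0 bound=4 product=7
t=13: arr=0 -> substrate=0 bound=2 product=9

Answer: 9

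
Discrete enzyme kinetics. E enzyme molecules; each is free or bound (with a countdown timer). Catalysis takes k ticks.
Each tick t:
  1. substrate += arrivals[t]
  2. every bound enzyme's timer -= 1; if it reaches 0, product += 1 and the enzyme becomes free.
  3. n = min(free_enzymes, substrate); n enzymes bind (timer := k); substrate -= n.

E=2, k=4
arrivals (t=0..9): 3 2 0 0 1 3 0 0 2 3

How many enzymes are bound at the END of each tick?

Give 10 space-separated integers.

t=0: arr=3 -> substrate=1 bound=2 product=0
t=1: arr=2 -> substrate=3 bound=2 product=0
t=2: arr=0 -> substrate=3 bound=2 product=0
t=3: arr=0 -> substrate=3 bound=2 product=0
t=4: arr=1 -> substrate=2 bound=2 product=2
t=5: arr=3 -> substrate=5 bound=2 product=2
t=6: arr=0 -> substrate=5 bound=2 product=2
t=7: arr=0 -> substrate=5 bound=2 product=2
t=8: arr=2 -> substrate=5 bound=2 product=4
t=9: arr=3 -> substrate=8 bound=2 product=4

Answer: 2 2 2 2 2 2 2 2 2 2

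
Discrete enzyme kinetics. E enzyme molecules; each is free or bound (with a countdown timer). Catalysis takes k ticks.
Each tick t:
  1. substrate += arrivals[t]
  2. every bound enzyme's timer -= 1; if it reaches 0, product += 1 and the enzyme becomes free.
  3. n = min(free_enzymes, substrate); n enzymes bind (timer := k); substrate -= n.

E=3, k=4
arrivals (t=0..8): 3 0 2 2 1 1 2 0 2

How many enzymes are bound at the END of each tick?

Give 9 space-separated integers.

Answer: 3 3 3 3 3 3 3 3 3

Derivation:
t=0: arr=3 -> substrate=0 bound=3 product=0
t=1: arr=0 -> substrate=0 bound=3 product=0
t=2: arr=2 -> substrate=2 bound=3 product=0
t=3: arr=2 -> substrate=4 bound=3 product=0
t=4: arr=1 -> substrate=2 bound=3 product=3
t=5: arr=1 -> substrate=3 bound=3 product=3
t=6: arr=2 -> substrate=5 bound=3 product=3
t=7: arr=0 -> substrate=5 bound=3 product=3
t=8: arr=2 -> substrate=4 bound=3 product=6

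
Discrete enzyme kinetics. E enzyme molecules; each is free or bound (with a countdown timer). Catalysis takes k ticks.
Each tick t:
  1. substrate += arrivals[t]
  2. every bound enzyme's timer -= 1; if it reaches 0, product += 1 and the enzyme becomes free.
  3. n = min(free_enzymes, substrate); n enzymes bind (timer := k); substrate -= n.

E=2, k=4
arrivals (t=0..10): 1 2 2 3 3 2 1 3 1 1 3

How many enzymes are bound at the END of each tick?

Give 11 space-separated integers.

Answer: 1 2 2 2 2 2 2 2 2 2 2

Derivation:
t=0: arr=1 -> substrate=0 bound=1 product=0
t=1: arr=2 -> substrate=1 bound=2 product=0
t=2: arr=2 -> substrate=3 bound=2 product=0
t=3: arr=3 -> substrate=6 bound=2 product=0
t=4: arr=3 -> substrate=8 bound=2 product=1
t=5: arr=2 -> substrate=9 bound=2 product=2
t=6: arr=1 -> substrate=10 bound=2 product=2
t=7: arr=3 -> substrate=13 bound=2 product=2
t=8: arr=1 -> substrate=13 bound=2 product=3
t=9: arr=1 -> substrate=13 bound=2 product=4
t=10: arr=3 -> substrate=16 bound=2 product=4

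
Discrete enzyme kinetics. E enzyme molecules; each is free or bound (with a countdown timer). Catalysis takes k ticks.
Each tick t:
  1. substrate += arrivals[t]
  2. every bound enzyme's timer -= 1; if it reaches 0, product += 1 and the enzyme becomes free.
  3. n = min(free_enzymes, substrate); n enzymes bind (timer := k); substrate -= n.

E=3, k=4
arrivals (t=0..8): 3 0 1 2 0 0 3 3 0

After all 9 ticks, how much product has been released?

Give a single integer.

Answer: 6

Derivation:
t=0: arr=3 -> substrate=0 bound=3 product=0
t=1: arr=0 -> substrate=0 bound=3 product=0
t=2: arr=1 -> substrate=1 bound=3 product=0
t=3: arr=2 -> substrate=3 bound=3 product=0
t=4: arr=0 -> substrate=0 bound=3 product=3
t=5: arr=0 -> substrate=0 bound=3 product=3
t=6: arr=3 -> substrate=3 bound=3 product=3
t=7: arr=3 -> substrate=6 bound=3 product=3
t=8: arr=0 -> substrate=3 bound=3 product=6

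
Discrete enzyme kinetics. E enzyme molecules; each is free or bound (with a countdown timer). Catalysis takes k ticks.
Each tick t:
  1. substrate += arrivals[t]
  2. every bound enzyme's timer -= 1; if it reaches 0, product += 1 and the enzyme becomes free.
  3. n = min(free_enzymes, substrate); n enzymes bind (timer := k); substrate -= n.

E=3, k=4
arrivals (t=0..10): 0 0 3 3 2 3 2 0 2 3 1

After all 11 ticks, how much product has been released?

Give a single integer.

Answer: 6

Derivation:
t=0: arr=0 -> substrate=0 bound=0 product=0
t=1: arr=0 -> substrate=0 bound=0 product=0
t=2: arr=3 -> substrate=0 bound=3 product=0
t=3: arr=3 -> substrate=3 bound=3 product=0
t=4: arr=2 -> substrate=5 bound=3 product=0
t=5: arr=3 -> substrate=8 bound=3 product=0
t=6: arr=2 -> substrate=7 bound=3 product=3
t=7: arr=0 -> substrate=7 bound=3 product=3
t=8: arr=2 -> substrate=9 bound=3 product=3
t=9: arr=3 -> substrate=12 bound=3 product=3
t=10: arr=1 -> substrate=10 bound=3 product=6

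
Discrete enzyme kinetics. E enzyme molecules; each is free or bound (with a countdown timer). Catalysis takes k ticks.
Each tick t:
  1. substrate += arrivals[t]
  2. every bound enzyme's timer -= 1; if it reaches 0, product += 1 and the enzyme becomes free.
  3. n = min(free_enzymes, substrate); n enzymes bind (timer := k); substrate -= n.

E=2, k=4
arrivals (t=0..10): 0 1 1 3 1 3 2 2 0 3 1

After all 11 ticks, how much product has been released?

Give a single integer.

Answer: 4

Derivation:
t=0: arr=0 -> substrate=0 bound=0 product=0
t=1: arr=1 -> substrate=0 bound=1 product=0
t=2: arr=1 -> substrate=0 bound=2 product=0
t=3: arr=3 -> substrate=3 bound=2 product=0
t=4: arr=1 -> substrate=4 bound=2 product=0
t=5: arr=3 -> substrate=6 bound=2 product=1
t=6: arr=2 -> substrate=7 bound=2 product=2
t=7: arr=2 -> substrate=9 bound=2 product=2
t=8: arr=0 -> substrate=9 bound=2 product=2
t=9: arr=3 -> substrate=11 bound=2 product=3
t=10: arr=1 -> substrate=11 bound=2 product=4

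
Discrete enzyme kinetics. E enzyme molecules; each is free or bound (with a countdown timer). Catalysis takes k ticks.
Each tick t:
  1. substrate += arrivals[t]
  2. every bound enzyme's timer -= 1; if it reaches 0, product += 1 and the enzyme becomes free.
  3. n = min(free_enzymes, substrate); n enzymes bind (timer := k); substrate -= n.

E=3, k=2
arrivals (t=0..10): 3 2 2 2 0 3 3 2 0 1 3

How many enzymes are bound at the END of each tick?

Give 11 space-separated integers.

t=0: arr=3 -> substrate=0 bound=3 product=0
t=1: arr=2 -> substrate=2 bound=3 product=0
t=2: arr=2 -> substrate=1 bound=3 product=3
t=3: arr=2 -> substrate=3 bound=3 product=3
t=4: arr=0 -> substrate=0 bound=3 product=6
t=5: arr=3 -> substrate=3 bound=3 product=6
t=6: arr=3 -> substrate=3 bound=3 product=9
t=7: arr=2 -> substrate=5 bound=3 product=9
t=8: arr=0 -> substrate=2 bound=3 product=12
t=9: arr=1 -> substrate=3 bound=3 product=12
t=10: arr=3 -> substrate=3 bound=3 product=15

Answer: 3 3 3 3 3 3 3 3 3 3 3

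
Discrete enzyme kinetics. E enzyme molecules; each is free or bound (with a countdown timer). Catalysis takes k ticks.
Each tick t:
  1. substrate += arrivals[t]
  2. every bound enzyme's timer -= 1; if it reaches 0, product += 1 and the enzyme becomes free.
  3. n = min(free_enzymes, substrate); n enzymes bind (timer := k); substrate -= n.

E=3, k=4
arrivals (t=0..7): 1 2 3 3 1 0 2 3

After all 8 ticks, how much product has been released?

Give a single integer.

t=0: arr=1 -> substrate=0 bound=1 product=0
t=1: arr=2 -> substrate=0 bound=3 product=0
t=2: arr=3 -> substrate=3 bound=3 product=0
t=3: arr=3 -> substrate=6 bound=3 product=0
t=4: arr=1 -> substrate=6 bound=3 product=1
t=5: arr=0 -> substrate=4 bound=3 product=3
t=6: arr=2 -> substrate=6 bound=3 product=3
t=7: arr=3 -> substrate=9 bound=3 product=3

Answer: 3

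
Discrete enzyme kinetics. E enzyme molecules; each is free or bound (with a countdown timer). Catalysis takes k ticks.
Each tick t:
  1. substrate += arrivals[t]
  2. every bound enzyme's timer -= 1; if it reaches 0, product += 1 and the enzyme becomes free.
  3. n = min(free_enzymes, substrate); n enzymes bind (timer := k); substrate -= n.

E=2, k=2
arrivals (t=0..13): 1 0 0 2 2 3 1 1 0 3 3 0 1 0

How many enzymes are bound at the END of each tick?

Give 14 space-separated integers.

Answer: 1 1 0 2 2 2 2 2 2 2 2 2 2 2

Derivation:
t=0: arr=1 -> substrate=0 bound=1 product=0
t=1: arr=0 -> substrate=0 bound=1 product=0
t=2: arr=0 -> substrate=0 bound=0 product=1
t=3: arr=2 -> substrate=0 bound=2 product=1
t=4: arr=2 -> substrate=2 bound=2 product=1
t=5: arr=3 -> substrate=3 bound=2 product=3
t=6: arr=1 -> substrate=4 bound=2 product=3
t=7: arr=1 -> substrate=3 bound=2 product=5
t=8: arr=0 -> substrate=3 bound=2 product=5
t=9: arr=3 -> substrate=4 bound=2 product=7
t=10: arr=3 -> substrate=7 bound=2 product=7
t=11: arr=0 -> substrate=5 bound=2 product=9
t=12: arr=1 -> substrate=6 bound=2 product=9
t=13: arr=0 -> substrate=4 bound=2 product=11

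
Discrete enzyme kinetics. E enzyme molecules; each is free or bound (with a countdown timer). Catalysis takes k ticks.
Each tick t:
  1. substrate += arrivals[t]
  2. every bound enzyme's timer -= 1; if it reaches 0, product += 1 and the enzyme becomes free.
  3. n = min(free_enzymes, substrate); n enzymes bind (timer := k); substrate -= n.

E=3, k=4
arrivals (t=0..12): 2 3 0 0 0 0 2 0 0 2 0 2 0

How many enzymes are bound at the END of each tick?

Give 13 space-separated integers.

Answer: 2 3 3 3 3 2 3 3 2 3 3 3 3

Derivation:
t=0: arr=2 -> substrate=0 bound=2 product=0
t=1: arr=3 -> substrate=2 bound=3 product=0
t=2: arr=0 -> substrate=2 bound=3 product=0
t=3: arr=0 -> substrate=2 bound=3 product=0
t=4: arr=0 -> substrate=0 bound=3 product=2
t=5: arr=0 -> substrate=0 bound=2 product=3
t=6: arr=2 -> substrate=1 bound=3 product=3
t=7: arr=0 -> substrate=1 bound=3 product=3
t=8: arr=0 -> substrate=0 bound=2 product=5
t=9: arr=2 -> substrate=1 bound=3 product=5
t=10: arr=0 -> substrate=0 bound=3 product=6
t=11: arr=2 -> substrate=2 bound=3 product=6
t=12: arr=0 -> substrate=1 bound=3 product=7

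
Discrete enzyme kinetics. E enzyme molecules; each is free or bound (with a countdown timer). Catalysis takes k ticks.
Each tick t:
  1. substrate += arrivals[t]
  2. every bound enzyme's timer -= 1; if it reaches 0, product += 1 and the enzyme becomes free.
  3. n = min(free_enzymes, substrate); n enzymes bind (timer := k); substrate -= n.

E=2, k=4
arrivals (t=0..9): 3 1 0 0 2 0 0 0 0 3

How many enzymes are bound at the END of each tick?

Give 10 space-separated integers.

t=0: arr=3 -> substrate=1 bound=2 product=0
t=1: arr=1 -> substrate=2 bound=2 product=0
t=2: arr=0 -> substrate=2 bound=2 product=0
t=3: arr=0 -> substrate=2 bound=2 product=0
t=4: arr=2 -> substrate=2 bound=2 product=2
t=5: arr=0 -> substrate=2 bound=2 product=2
t=6: arr=0 -> substrate=2 bound=2 product=2
t=7: arr=0 -> substrate=2 bound=2 product=2
t=8: arr=0 -> substrate=0 bound=2 product=4
t=9: arr=3 -> substrate=3 bound=2 product=4

Answer: 2 2 2 2 2 2 2 2 2 2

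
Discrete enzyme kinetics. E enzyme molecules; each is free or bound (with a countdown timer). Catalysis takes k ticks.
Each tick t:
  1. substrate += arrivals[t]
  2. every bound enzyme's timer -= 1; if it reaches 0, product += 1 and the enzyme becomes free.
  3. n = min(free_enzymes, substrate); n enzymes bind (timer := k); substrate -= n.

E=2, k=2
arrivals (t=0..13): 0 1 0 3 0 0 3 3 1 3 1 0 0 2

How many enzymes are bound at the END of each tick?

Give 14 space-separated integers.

t=0: arr=0 -> substrate=0 bound=0 product=0
t=1: arr=1 -> substrate=0 bound=1 product=0
t=2: arr=0 -> substrate=0 bound=1 product=0
t=3: arr=3 -> substrate=1 bound=2 product=1
t=4: arr=0 -> substrate=1 bound=2 product=1
t=5: arr=0 -> substrate=0 bound=1 product=3
t=6: arr=3 -> substrate=2 bound=2 product=3
t=7: arr=3 -> substrate=4 bound=2 product=4
t=8: arr=1 -> substrate=4 bound=2 product=5
t=9: arr=3 -> substrate=6 bound=2 product=6
t=10: arr=1 -> substrate=6 bound=2 product=7
t=11: arr=0 -> substrate=5 bound=2 product=8
t=12: arr=0 -> substrate=4 bound=2 product=9
t=13: arr=2 -> substrate=5 bound=2 product=10

Answer: 0 1 1 2 2 1 2 2 2 2 2 2 2 2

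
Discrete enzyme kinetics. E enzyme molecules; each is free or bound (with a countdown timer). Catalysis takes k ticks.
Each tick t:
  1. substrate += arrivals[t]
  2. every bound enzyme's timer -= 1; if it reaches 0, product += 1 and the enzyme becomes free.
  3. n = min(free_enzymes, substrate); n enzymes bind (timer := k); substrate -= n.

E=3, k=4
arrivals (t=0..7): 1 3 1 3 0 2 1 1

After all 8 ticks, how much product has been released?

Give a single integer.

t=0: arr=1 -> substrate=0 bound=1 product=0
t=1: arr=3 -> substrate=1 bound=3 product=0
t=2: arr=1 -> substrate=2 bound=3 product=0
t=3: arr=3 -> substrate=5 bound=3 product=0
t=4: arr=0 -> substrate=4 bound=3 product=1
t=5: arr=2 -> substrate=4 bound=3 product=3
t=6: arr=1 -> substrate=5 bound=3 product=3
t=7: arr=1 -> substrate=6 bound=3 product=3

Answer: 3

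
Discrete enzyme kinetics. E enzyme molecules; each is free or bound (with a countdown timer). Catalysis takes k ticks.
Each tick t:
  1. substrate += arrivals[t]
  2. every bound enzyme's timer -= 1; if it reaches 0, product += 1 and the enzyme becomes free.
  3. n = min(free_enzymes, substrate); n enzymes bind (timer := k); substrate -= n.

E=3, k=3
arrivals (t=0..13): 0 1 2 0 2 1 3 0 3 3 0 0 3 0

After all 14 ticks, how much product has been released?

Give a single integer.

t=0: arr=0 -> substrate=0 bound=0 product=0
t=1: arr=1 -> substrate=0 bound=1 product=0
t=2: arr=2 -> substrate=0 bound=3 product=0
t=3: arr=0 -> substrate=0 bound=3 product=0
t=4: arr=2 -> substrate=1 bound=3 product=1
t=5: arr=1 -> substrate=0 bound=3 product=3
t=6: arr=3 -> substrate=3 bound=3 product=3
t=7: arr=0 -> substrate=2 bound=3 product=4
t=8: arr=3 -> substrate=3 bound=3 product=6
t=9: arr=3 -> substrate=6 bound=3 product=6
t=10: arr=0 -> substrate=5 bound=3 product=7
t=11: arr=0 -> substrate=3 bound=3 product=9
t=12: arr=3 -> substrate=6 bound=3 product=9
t=13: arr=0 -> substrate=5 bound=3 product=10

Answer: 10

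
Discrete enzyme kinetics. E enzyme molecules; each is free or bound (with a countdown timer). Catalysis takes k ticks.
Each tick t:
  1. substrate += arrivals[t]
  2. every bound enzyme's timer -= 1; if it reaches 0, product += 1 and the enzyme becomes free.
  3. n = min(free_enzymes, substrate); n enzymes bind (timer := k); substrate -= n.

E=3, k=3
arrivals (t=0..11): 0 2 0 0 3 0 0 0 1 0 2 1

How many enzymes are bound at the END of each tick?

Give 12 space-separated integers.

t=0: arr=0 -> substrate=0 bound=0 product=0
t=1: arr=2 -> substrate=0 bound=2 product=0
t=2: arr=0 -> substrate=0 bound=2 product=0
t=3: arr=0 -> substrate=0 bound=2 product=0
t=4: arr=3 -> substrate=0 bound=3 product=2
t=5: arr=0 -> substrate=0 bound=3 product=2
t=6: arr=0 -> substrate=0 bound=3 product=2
t=7: arr=0 -> substrate=0 bound=0 product=5
t=8: arr=1 -> substrate=0 bound=1 product=5
t=9: arr=0 -> substrate=0 bound=1 product=5
t=10: arr=2 -> substrate=0 bound=3 product=5
t=11: arr=1 -> substrate=0 bound=3 product=6

Answer: 0 2 2 2 3 3 3 0 1 1 3 3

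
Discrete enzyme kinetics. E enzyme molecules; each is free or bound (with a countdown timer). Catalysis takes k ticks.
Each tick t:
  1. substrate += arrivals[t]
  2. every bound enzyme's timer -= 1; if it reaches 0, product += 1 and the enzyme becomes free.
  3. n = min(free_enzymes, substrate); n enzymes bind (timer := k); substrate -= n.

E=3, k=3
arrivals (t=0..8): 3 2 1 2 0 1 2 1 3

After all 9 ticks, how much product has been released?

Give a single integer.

t=0: arr=3 -> substrate=0 bound=3 product=0
t=1: arr=2 -> substrate=2 bound=3 product=0
t=2: arr=1 -> substrate=3 bound=3 product=0
t=3: arr=2 -> substrate=2 bound=3 product=3
t=4: arr=0 -> substrate=2 bound=3 product=3
t=5: arr=1 -> substrate=3 bound=3 product=3
t=6: arr=2 -> substrate=2 bound=3 product=6
t=7: arr=1 -> substrate=3 bound=3 product=6
t=8: arr=3 -> substrate=6 bound=3 product=6

Answer: 6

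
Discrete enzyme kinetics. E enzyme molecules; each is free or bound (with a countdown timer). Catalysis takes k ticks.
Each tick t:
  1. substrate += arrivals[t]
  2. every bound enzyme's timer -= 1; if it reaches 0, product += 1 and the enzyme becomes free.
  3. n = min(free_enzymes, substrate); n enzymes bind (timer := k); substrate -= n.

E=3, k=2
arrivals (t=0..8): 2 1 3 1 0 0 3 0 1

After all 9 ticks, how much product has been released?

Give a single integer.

t=0: arr=2 -> substrate=0 bound=2 product=0
t=1: arr=1 -> substrate=0 bound=3 product=0
t=2: arr=3 -> substrate=1 bound=3 product=2
t=3: arr=1 -> substrate=1 bound=3 product=3
t=4: arr=0 -> substrate=0 bound=2 product=5
t=5: arr=0 -> substrate=0 bound=1 product=6
t=6: arr=3 -> substrate=0 bound=3 product=7
t=7: arr=0 -> substrate=0 bound=3 product=7
t=8: arr=1 -> substrate=0 bound=1 product=10

Answer: 10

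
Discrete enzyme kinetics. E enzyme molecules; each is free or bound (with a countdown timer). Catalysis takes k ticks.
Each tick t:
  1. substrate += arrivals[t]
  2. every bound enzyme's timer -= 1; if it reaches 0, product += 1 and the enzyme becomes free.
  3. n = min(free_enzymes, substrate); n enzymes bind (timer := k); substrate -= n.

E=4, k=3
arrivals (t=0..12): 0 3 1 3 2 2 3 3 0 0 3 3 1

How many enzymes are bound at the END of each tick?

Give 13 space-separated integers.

Answer: 0 3 4 4 4 4 4 4 4 4 4 4 4

Derivation:
t=0: arr=0 -> substrate=0 bound=0 product=0
t=1: arr=3 -> substrate=0 bound=3 product=0
t=2: arr=1 -> substrate=0 bound=4 product=0
t=3: arr=3 -> substrate=3 bound=4 product=0
t=4: arr=2 -> substrate=2 bound=4 product=3
t=5: arr=2 -> substrate=3 bound=4 product=4
t=6: arr=3 -> substrate=6 bound=4 product=4
t=7: arr=3 -> substrate=6 bound=4 product=7
t=8: arr=0 -> substrate=5 bound=4 product=8
t=9: arr=0 -> substrate=5 bound=4 product=8
t=10: arr=3 -> substrate=5 bound=4 product=11
t=11: arr=3 -> substrate=7 bound=4 product=12
t=12: arr=1 -> substrate=8 bound=4 product=12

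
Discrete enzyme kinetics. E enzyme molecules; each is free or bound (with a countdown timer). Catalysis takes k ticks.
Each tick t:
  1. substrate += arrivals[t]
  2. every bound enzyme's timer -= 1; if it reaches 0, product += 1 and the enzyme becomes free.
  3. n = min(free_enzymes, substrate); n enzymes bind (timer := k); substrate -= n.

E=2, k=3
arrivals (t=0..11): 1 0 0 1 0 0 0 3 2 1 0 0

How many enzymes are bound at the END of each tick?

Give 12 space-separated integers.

t=0: arr=1 -> substrate=0 bound=1 product=0
t=1: arr=0 -> substrate=0 bound=1 product=0
t=2: arr=0 -> substrate=0 bound=1 product=0
t=3: arr=1 -> substrate=0 bound=1 product=1
t=4: arr=0 -> substrate=0 bound=1 product=1
t=5: arr=0 -> substrate=0 bound=1 product=1
t=6: arr=0 -> substrate=0 bound=0 product=2
t=7: arr=3 -> substrate=1 bound=2 product=2
t=8: arr=2 -> substrate=3 bound=2 product=2
t=9: arr=1 -> substrate=4 bound=2 product=2
t=10: arr=0 -> substrate=2 bound=2 product=4
t=11: arr=0 -> substrate=2 bound=2 product=4

Answer: 1 1 1 1 1 1 0 2 2 2 2 2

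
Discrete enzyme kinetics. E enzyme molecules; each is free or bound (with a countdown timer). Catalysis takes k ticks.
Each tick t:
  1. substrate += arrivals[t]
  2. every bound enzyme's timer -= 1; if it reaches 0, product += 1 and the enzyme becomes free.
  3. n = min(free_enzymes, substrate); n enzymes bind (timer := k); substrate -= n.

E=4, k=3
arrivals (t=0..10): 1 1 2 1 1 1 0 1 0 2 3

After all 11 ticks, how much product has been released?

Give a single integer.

Answer: 8

Derivation:
t=0: arr=1 -> substrate=0 bound=1 product=0
t=1: arr=1 -> substrate=0 bound=2 product=0
t=2: arr=2 -> substrate=0 bound=4 product=0
t=3: arr=1 -> substrate=0 bound=4 product=1
t=4: arr=1 -> substrate=0 bound=4 product=2
t=5: arr=1 -> substrate=0 bound=3 product=4
t=6: arr=0 -> substrate=0 bound=2 product=5
t=7: arr=1 -> substrate=0 bound=2 product=6
t=8: arr=0 -> substrate=0 bound=1 product=7
t=9: arr=2 -> substrate=0 bound=3 product=7
t=10: arr=3 -> substrate=1 bound=4 product=8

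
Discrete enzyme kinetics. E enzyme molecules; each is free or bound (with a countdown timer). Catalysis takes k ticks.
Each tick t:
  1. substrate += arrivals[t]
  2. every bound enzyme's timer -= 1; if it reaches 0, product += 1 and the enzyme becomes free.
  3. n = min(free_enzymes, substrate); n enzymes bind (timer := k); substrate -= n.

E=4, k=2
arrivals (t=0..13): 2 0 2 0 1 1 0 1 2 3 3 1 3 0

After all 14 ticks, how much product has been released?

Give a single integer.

t=0: arr=2 -> substrate=0 bound=2 product=0
t=1: arr=0 -> substrate=0 bound=2 product=0
t=2: arr=2 -> substrate=0 bound=2 product=2
t=3: arr=0 -> substrate=0 bound=2 product=2
t=4: arr=1 -> substrate=0 bound=1 product=4
t=5: arr=1 -> substrate=0 bound=2 product=4
t=6: arr=0 -> substrate=0 bound=1 product=5
t=7: arr=1 -> substrate=0 bound=1 product=6
t=8: arr=2 -> substrate=0 bound=3 product=6
t=9: arr=3 -> substrate=1 bound=4 product=7
t=10: arr=3 -> substrate=2 bound=4 product=9
t=11: arr=1 -> substrate=1 bound=4 product=11
t=12: arr=3 -> substrate=2 bound=4 product=13
t=13: arr=0 -> substrate=0 bound=4 product=15

Answer: 15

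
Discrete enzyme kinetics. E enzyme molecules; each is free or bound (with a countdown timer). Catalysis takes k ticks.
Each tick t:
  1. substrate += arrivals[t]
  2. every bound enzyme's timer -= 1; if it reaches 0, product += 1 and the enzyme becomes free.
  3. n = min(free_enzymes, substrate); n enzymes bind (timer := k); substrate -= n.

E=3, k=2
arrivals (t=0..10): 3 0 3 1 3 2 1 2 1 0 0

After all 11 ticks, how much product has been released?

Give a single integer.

t=0: arr=3 -> substrate=0 bound=3 product=0
t=1: arr=0 -> substrate=0 bound=3 product=0
t=2: arr=3 -> substrate=0 bound=3 product=3
t=3: arr=1 -> substrate=1 bound=3 product=3
t=4: arr=3 -> substrate=1 bound=3 product=6
t=5: arr=2 -> substrate=3 bound=3 product=6
t=6: arr=1 -> substrate=1 bound=3 product=9
t=7: arr=2 -> substrate=3 bound=3 product=9
t=8: arr=1 -> substrate=1 bound=3 product=12
t=9: arr=0 -> substrate=1 bound=3 product=12
t=10: arr=0 -> substrate=0 bound=1 product=15

Answer: 15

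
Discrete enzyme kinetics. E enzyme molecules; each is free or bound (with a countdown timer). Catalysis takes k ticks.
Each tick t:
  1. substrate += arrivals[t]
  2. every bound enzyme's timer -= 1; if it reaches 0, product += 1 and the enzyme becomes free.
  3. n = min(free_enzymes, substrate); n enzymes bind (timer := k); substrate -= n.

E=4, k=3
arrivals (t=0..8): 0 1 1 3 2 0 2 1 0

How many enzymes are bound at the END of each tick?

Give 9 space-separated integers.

Answer: 0 1 2 4 4 4 4 4 4

Derivation:
t=0: arr=0 -> substrate=0 bound=0 product=0
t=1: arr=1 -> substrate=0 bound=1 product=0
t=2: arr=1 -> substrate=0 bound=2 product=0
t=3: arr=3 -> substrate=1 bound=4 product=0
t=4: arr=2 -> substrate=2 bound=4 product=1
t=5: arr=0 -> substrate=1 bound=4 product=2
t=6: arr=2 -> substrate=1 bound=4 product=4
t=7: arr=1 -> substrate=1 bound=4 product=5
t=8: arr=0 -> substrate=0 bound=4 product=6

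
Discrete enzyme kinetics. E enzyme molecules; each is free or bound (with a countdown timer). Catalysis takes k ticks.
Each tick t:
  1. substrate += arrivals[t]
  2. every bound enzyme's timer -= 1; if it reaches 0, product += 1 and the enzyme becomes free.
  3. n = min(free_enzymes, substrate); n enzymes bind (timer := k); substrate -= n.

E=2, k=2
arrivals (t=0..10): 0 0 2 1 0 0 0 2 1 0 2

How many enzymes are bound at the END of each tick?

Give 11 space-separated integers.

Answer: 0 0 2 2 1 1 0 2 2 1 2

Derivation:
t=0: arr=0 -> substrate=0 bound=0 product=0
t=1: arr=0 -> substrate=0 bound=0 product=0
t=2: arr=2 -> substrate=0 bound=2 product=0
t=3: arr=1 -> substrate=1 bound=2 product=0
t=4: arr=0 -> substrate=0 bound=1 product=2
t=5: arr=0 -> substrate=0 bound=1 product=2
t=6: arr=0 -> substrate=0 bound=0 product=3
t=7: arr=2 -> substrate=0 bound=2 product=3
t=8: arr=1 -> substrate=1 bound=2 product=3
t=9: arr=0 -> substrate=0 bound=1 product=5
t=10: arr=2 -> substrate=1 bound=2 product=5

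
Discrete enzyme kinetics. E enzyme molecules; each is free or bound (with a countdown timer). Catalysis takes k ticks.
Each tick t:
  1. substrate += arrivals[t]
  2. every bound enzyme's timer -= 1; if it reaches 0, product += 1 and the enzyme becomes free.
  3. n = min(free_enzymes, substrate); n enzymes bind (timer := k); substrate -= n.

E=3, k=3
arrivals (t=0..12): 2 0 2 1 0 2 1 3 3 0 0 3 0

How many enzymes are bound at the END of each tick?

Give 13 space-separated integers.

t=0: arr=2 -> substrate=0 bound=2 product=0
t=1: arr=0 -> substrate=0 bound=2 product=0
t=2: arr=2 -> substrate=1 bound=3 product=0
t=3: arr=1 -> substrate=0 bound=3 product=2
t=4: arr=0 -> substrate=0 bound=3 product=2
t=5: arr=2 -> substrate=1 bound=3 product=3
t=6: arr=1 -> substrate=0 bound=3 product=5
t=7: arr=3 -> substrate=3 bound=3 product=5
t=8: arr=3 -> substrate=5 bound=3 product=6
t=9: arr=0 -> substrate=3 bound=3 product=8
t=10: arr=0 -> substrate=3 bound=3 product=8
t=11: arr=3 -> substrate=5 bound=3 product=9
t=12: arr=0 -> substrate=3 bound=3 product=11

Answer: 2 2 3 3 3 3 3 3 3 3 3 3 3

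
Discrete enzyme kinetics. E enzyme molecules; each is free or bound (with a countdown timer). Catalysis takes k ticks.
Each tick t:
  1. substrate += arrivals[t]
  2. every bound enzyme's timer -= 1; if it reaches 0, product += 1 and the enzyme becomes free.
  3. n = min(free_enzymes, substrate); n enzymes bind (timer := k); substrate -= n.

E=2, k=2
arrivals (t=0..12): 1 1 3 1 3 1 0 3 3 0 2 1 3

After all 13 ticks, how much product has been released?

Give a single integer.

Answer: 11

Derivation:
t=0: arr=1 -> substrate=0 bound=1 product=0
t=1: arr=1 -> substrate=0 bound=2 product=0
t=2: arr=3 -> substrate=2 bound=2 product=1
t=3: arr=1 -> substrate=2 bound=2 product=2
t=4: arr=3 -> substrate=4 bound=2 product=3
t=5: arr=1 -> substrate=4 bound=2 product=4
t=6: arr=0 -> substrate=3 bound=2 product=5
t=7: arr=3 -> substrate=5 bound=2 product=6
t=8: arr=3 -> substrate=7 bound=2 product=7
t=9: arr=0 -> substrate=6 bound=2 product=8
t=10: arr=2 -> substrate=7 bound=2 product=9
t=11: arr=1 -> substrate=7 bound=2 product=10
t=12: arr=3 -> substrate=9 bound=2 product=11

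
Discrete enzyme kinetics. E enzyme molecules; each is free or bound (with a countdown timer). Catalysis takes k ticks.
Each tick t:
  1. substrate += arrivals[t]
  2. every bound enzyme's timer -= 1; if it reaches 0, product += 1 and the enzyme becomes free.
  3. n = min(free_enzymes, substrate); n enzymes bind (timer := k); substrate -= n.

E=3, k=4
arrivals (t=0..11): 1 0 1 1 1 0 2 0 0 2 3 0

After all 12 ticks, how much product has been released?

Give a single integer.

t=0: arr=1 -> substrate=0 bound=1 product=0
t=1: arr=0 -> substrate=0 bound=1 product=0
t=2: arr=1 -> substrate=0 bound=2 product=0
t=3: arr=1 -> substrate=0 bound=3 product=0
t=4: arr=1 -> substrate=0 bound=3 product=1
t=5: arr=0 -> substrate=0 bound=3 product=1
t=6: arr=2 -> substrate=1 bound=3 product=2
t=7: arr=0 -> substrate=0 bound=3 product=3
t=8: arr=0 -> substrate=0 bound=2 product=4
t=9: arr=2 -> substrate=1 bound=3 product=4
t=10: arr=3 -> substrate=3 bound=3 product=5
t=11: arr=0 -> substrate=2 bound=3 product=6

Answer: 6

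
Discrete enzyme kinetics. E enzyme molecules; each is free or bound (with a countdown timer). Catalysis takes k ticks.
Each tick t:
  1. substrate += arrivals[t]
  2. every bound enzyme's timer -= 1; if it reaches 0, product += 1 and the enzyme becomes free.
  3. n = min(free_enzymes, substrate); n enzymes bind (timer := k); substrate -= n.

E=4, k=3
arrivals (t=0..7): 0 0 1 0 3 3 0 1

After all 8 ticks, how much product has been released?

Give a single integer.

t=0: arr=0 -> substrate=0 bound=0 product=0
t=1: arr=0 -> substrate=0 bound=0 product=0
t=2: arr=1 -> substrate=0 bound=1 product=0
t=3: arr=0 -> substrate=0 bound=1 product=0
t=4: arr=3 -> substrate=0 bound=4 product=0
t=5: arr=3 -> substrate=2 bound=4 product=1
t=6: arr=0 -> substrate=2 bound=4 product=1
t=7: arr=1 -> substrate=0 bound=4 product=4

Answer: 4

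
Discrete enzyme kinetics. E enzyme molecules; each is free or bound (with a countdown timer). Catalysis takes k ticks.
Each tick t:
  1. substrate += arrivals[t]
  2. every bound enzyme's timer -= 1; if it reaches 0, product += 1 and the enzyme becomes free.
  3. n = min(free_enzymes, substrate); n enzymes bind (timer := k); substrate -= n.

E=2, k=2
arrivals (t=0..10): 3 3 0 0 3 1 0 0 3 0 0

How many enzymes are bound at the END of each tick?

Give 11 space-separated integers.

t=0: arr=3 -> substrate=1 bound=2 product=0
t=1: arr=3 -> substrate=4 bound=2 product=0
t=2: arr=0 -> substrate=2 bound=2 product=2
t=3: arr=0 -> substrate=2 bound=2 product=2
t=4: arr=3 -> substrate=3 bound=2 product=4
t=5: arr=1 -> substrate=4 bound=2 product=4
t=6: arr=0 -> substrate=2 bound=2 product=6
t=7: arr=0 -> substrate=2 bound=2 product=6
t=8: arr=3 -> substrate=3 bound=2 product=8
t=9: arr=0 -> substrate=3 bound=2 product=8
t=10: arr=0 -> substrate=1 bound=2 product=10

Answer: 2 2 2 2 2 2 2 2 2 2 2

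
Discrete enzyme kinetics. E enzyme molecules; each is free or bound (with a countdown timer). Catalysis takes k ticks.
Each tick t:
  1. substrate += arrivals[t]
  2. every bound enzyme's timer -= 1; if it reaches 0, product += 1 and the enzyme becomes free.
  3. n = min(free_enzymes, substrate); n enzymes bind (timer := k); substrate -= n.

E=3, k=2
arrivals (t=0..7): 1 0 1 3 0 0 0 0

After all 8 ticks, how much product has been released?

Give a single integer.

t=0: arr=1 -> substrate=0 bound=1 product=0
t=1: arr=0 -> substrate=0 bound=1 product=0
t=2: arr=1 -> substrate=0 bound=1 product=1
t=3: arr=3 -> substrate=1 bound=3 product=1
t=4: arr=0 -> substrate=0 bound=3 product=2
t=5: arr=0 -> substrate=0 bound=1 product=4
t=6: arr=0 -> substrate=0 bound=0 product=5
t=7: arr=0 -> substrate=0 bound=0 product=5

Answer: 5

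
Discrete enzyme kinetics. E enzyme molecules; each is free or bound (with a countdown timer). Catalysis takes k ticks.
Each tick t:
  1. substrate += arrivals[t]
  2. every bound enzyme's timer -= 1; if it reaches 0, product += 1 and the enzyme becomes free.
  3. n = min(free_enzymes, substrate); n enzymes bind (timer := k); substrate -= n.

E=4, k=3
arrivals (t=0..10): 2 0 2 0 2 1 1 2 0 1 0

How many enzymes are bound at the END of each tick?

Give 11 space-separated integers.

t=0: arr=2 -> substrate=0 bound=2 product=0
t=1: arr=0 -> substrate=0 bound=2 product=0
t=2: arr=2 -> substrate=0 bound=4 product=0
t=3: arr=0 -> substrate=0 bound=2 product=2
t=4: arr=2 -> substrate=0 bound=4 product=2
t=5: arr=1 -> substrate=0 bound=3 product=4
t=6: arr=1 -> substrate=0 bound=4 product=4
t=7: arr=2 -> substrate=0 bound=4 product=6
t=8: arr=0 -> substrate=0 bound=3 product=7
t=9: arr=1 -> substrate=0 bound=3 product=8
t=10: arr=0 -> substrate=0 bound=1 product=10

Answer: 2 2 4 2 4 3 4 4 3 3 1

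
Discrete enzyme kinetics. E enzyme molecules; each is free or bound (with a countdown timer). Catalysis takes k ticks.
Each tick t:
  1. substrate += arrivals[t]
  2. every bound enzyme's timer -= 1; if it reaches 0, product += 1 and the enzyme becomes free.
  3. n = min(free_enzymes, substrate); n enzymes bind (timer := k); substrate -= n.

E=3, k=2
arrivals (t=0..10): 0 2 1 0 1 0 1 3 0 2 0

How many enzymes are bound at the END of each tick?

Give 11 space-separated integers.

Answer: 0 2 3 1 1 1 1 3 3 3 2

Derivation:
t=0: arr=0 -> substrate=0 bound=0 product=0
t=1: arr=2 -> substrate=0 bound=2 product=0
t=2: arr=1 -> substrate=0 bound=3 product=0
t=3: arr=0 -> substrate=0 bound=1 product=2
t=4: arr=1 -> substrate=0 bound=1 product=3
t=5: arr=0 -> substrate=0 bound=1 product=3
t=6: arr=1 -> substrate=0 bound=1 product=4
t=7: arr=3 -> substrate=1 bound=3 product=4
t=8: arr=0 -> substrate=0 bound=3 product=5
t=9: arr=2 -> substrate=0 bound=3 product=7
t=10: arr=0 -> substrate=0 bound=2 product=8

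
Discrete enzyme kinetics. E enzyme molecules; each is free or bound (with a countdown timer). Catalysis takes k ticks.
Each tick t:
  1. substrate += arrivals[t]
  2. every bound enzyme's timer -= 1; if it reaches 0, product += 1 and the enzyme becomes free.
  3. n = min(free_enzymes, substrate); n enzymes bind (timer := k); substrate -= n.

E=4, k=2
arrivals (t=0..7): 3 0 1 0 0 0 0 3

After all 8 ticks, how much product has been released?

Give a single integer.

Answer: 4

Derivation:
t=0: arr=3 -> substrate=0 bound=3 product=0
t=1: arr=0 -> substrate=0 bound=3 product=0
t=2: arr=1 -> substrate=0 bound=1 product=3
t=3: arr=0 -> substrate=0 bound=1 product=3
t=4: arr=0 -> substrate=0 bound=0 product=4
t=5: arr=0 -> substrate=0 bound=0 product=4
t=6: arr=0 -> substrate=0 bound=0 product=4
t=7: arr=3 -> substrate=0 bound=3 product=4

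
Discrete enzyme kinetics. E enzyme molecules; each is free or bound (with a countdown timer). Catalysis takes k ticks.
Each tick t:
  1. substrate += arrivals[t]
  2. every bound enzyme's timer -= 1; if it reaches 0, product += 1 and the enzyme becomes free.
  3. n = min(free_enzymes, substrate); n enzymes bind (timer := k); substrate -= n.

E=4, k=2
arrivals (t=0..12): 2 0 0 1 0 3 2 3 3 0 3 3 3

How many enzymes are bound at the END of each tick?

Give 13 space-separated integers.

Answer: 2 2 0 1 1 3 4 4 4 4 4 4 4

Derivation:
t=0: arr=2 -> substrate=0 bound=2 product=0
t=1: arr=0 -> substrate=0 bound=2 product=0
t=2: arr=0 -> substrate=0 bound=0 product=2
t=3: arr=1 -> substrate=0 bound=1 product=2
t=4: arr=0 -> substrate=0 bound=1 product=2
t=5: arr=3 -> substrate=0 bound=3 product=3
t=6: arr=2 -> substrate=1 bound=4 product=3
t=7: arr=3 -> substrate=1 bound=4 product=6
t=8: arr=3 -> substrate=3 bound=4 product=7
t=9: arr=0 -> substrate=0 bound=4 product=10
t=10: arr=3 -> substrate=2 bound=4 product=11
t=11: arr=3 -> substrate=2 bound=4 product=14
t=12: arr=3 -> substrate=4 bound=4 product=15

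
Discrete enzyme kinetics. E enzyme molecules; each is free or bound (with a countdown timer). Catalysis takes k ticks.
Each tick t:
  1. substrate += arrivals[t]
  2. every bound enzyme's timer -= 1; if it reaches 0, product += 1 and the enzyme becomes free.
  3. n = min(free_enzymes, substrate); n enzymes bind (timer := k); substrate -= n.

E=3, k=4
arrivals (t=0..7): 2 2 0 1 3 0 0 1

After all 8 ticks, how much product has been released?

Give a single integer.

Answer: 3

Derivation:
t=0: arr=2 -> substrate=0 bound=2 product=0
t=1: arr=2 -> substrate=1 bound=3 product=0
t=2: arr=0 -> substrate=1 bound=3 product=0
t=3: arr=1 -> substrate=2 bound=3 product=0
t=4: arr=3 -> substrate=3 bound=3 product=2
t=5: arr=0 -> substrate=2 bound=3 product=3
t=6: arr=0 -> substrate=2 bound=3 product=3
t=7: arr=1 -> substrate=3 bound=3 product=3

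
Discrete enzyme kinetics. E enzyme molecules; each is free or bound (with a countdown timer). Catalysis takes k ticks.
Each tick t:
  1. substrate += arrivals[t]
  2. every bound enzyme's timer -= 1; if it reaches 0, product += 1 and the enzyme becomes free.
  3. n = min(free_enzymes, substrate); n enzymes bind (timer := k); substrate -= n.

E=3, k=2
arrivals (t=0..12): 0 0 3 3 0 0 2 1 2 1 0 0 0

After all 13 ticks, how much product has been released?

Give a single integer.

t=0: arr=0 -> substrate=0 bound=0 product=0
t=1: arr=0 -> substrate=0 bound=0 product=0
t=2: arr=3 -> substrate=0 bound=3 product=0
t=3: arr=3 -> substrate=3 bound=3 product=0
t=4: arr=0 -> substrate=0 bound=3 product=3
t=5: arr=0 -> substrate=0 bound=3 product=3
t=6: arr=2 -> substrate=0 bound=2 product=6
t=7: arr=1 -> substrate=0 bound=3 product=6
t=8: arr=2 -> substrate=0 bound=3 product=8
t=9: arr=1 -> substrate=0 bound=3 product=9
t=10: arr=0 -> substrate=0 bound=1 product=11
t=11: arr=0 -> substrate=0 bound=0 product=12
t=12: arr=0 -> substrate=0 bound=0 product=12

Answer: 12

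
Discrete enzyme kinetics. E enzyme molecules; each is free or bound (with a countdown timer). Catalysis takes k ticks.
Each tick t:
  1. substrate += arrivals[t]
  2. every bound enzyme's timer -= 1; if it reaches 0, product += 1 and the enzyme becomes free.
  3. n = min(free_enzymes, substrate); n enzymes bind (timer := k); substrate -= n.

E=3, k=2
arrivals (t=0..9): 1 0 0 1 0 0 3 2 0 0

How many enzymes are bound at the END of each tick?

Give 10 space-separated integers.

Answer: 1 1 0 1 1 0 3 3 2 2

Derivation:
t=0: arr=1 -> substrate=0 bound=1 product=0
t=1: arr=0 -> substrate=0 bound=1 product=0
t=2: arr=0 -> substrate=0 bound=0 product=1
t=3: arr=1 -> substrate=0 bound=1 product=1
t=4: arr=0 -> substrate=0 bound=1 product=1
t=5: arr=0 -> substrate=0 bound=0 product=2
t=6: arr=3 -> substrate=0 bound=3 product=2
t=7: arr=2 -> substrate=2 bound=3 product=2
t=8: arr=0 -> substrate=0 bound=2 product=5
t=9: arr=0 -> substrate=0 bound=2 product=5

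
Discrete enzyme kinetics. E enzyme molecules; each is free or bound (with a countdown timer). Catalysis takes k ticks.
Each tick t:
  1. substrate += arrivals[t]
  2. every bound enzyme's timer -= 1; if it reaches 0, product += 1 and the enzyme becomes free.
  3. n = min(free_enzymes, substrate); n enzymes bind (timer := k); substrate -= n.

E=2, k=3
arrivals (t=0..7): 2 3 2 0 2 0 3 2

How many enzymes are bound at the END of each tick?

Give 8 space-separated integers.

t=0: arr=2 -> substrate=0 bound=2 product=0
t=1: arr=3 -> substrate=3 bound=2 product=0
t=2: arr=2 -> substrate=5 bound=2 product=0
t=3: arr=0 -> substrate=3 bound=2 product=2
t=4: arr=2 -> substrate=5 bound=2 product=2
t=5: arr=0 -> substrate=5 bound=2 product=2
t=6: arr=3 -> substrate=6 bound=2 product=4
t=7: arr=2 -> substrate=8 bound=2 product=4

Answer: 2 2 2 2 2 2 2 2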